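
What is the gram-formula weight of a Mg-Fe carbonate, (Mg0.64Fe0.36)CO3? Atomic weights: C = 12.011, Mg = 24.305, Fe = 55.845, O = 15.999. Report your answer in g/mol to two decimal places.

95.67 g/mol

The formula mass is the sum 0.64*24.305 + 0.36*55.845 + 1*12.011 + 3*15.999.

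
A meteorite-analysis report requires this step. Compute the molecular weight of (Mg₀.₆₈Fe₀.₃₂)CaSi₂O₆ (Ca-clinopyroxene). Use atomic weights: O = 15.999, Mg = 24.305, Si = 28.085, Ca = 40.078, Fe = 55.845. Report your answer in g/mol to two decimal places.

The formula mass is the sum 0.68·24.305 + 0.32·55.845 + 1·40.078 + 2·28.085 + 6·15.999.

226.64 g/mol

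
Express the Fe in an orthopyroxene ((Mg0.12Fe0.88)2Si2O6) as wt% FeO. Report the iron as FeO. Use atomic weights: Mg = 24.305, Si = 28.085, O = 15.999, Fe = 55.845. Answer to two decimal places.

M((Mg0.12Fe0.88)2Si2O6) = 256.284 g/mol; M(FeO) = 71.844 g/mol.
Moles FeO per formula unit = 1.76 Fe ÷ 1 = 1.7600.
FeO fraction = (1.7600 × 71.844) / 256.284 = 126.445/256.284 = 0.4934.

49.34 wt%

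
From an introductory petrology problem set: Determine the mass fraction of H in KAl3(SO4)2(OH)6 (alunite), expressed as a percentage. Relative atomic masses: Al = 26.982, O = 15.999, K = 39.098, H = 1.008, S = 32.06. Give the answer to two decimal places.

M(KAl3(SO4)2(OH)6) = 414.198 g/mol.
H contributes 6 × 1.008 = 6.048 g per mole.
6.048/414.198 = 0.0146 → 1.46%.

1.46 weight percent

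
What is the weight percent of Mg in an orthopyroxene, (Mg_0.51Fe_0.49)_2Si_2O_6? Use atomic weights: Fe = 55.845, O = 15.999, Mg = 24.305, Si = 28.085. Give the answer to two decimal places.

10.70 mass %

Molar mass of (Mg_0.51Fe_0.49)_2Si_2O_6: 1.02·24.305 + 0.98·55.845 + 2·28.085 + 6·15.999 = 231.683 g/mol.
Mass of Mg per formula unit: 1.02 × 24.305 = 24.791 g.
Weight fraction Mg = 24.791 / 231.683 = 0.1070.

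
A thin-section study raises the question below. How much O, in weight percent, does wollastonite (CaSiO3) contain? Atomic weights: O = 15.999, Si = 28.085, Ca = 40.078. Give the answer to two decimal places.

41.32 weight percent

Molar mass of CaSiO3: 1×40.078 + 1×28.085 + 3×15.999 = 116.160 g/mol.
Mass of O per formula unit: 3 × 15.999 = 47.997 g.
Weight fraction O = 47.997 / 116.160 = 0.4132.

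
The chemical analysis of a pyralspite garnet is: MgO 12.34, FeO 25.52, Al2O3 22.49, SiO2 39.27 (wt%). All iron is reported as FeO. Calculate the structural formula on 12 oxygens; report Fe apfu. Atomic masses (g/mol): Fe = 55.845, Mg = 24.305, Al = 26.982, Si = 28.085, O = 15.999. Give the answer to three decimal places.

MgO: 12.34/40.304 = 0.30617 mol → 0.30617 mol Mg, 0.30617 mol O.
FeO: 25.52/71.844 = 0.35521 mol → 0.35521 mol Fe, 0.35521 mol O.
Al2O3: 22.49/101.961 = 0.22057 mol → 0.44114 mol Al, 0.66171 mol O.
SiO2: 39.27/60.083 = 0.65360 mol → 0.65360 mol Si, 1.30720 mol O.
Total oxygen = 2.63029 mol. Normalization factor = 12/2.63029 = 4.56223.
Fe per 12 O = 0.35521 × 4.56223 = 1.621.

1.621 Fe apfu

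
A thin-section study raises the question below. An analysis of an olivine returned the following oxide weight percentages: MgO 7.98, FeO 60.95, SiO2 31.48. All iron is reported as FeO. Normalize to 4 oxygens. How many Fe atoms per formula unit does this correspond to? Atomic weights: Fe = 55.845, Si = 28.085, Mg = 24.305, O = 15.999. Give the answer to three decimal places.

1.620 Fe apfu

7.98 wt% MgO ÷ 40.304 g/mol = 0.19800 mol, giving 0.19800 Mg and 0.19800 O.
60.95 wt% FeO ÷ 71.844 g/mol = 0.84837 mol, giving 0.84837 Fe and 0.84837 O.
31.48 wt% SiO2 ÷ 60.083 g/mol = 0.52394 mol, giving 0.52394 Si and 1.04788 O.
Oxygen sums to 2.09425; scaling by 4/2.09425 = 1.90999 puts the formula on 4 O.
Fe: 0.84837 × 1.90999 = 1.620 atoms per formula unit.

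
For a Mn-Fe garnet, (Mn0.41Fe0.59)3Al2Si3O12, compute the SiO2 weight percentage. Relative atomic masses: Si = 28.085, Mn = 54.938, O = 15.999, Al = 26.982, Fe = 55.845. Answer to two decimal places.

Formula mass = 496.626 g/mol.
3 Si → 3.0000 mol SiO2 per formula unit; M(SiO2) = 60.083, so SiO2 mass = 180.249 g.
180.249/496.626 × 100 = 36.29 wt%.

36.29 wt%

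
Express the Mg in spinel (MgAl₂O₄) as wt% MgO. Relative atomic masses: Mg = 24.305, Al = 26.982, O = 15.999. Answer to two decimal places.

Formula mass = 142.265 g/mol.
1 Mg → 1.0000 mol MgO per formula unit; M(MgO) = 40.304, so MgO mass = 40.304 g.
40.304/142.265 × 100 = 28.33 wt%.

28.33 wt%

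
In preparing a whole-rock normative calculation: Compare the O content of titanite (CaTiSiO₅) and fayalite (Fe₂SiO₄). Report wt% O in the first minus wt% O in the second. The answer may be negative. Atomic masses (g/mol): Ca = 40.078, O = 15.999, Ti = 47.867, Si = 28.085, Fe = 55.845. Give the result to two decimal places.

First mineral: 79.995 g O in 196.025 g formula = 40.81 wt% O.
Second mineral: 63.996 g O in 203.771 g formula = 31.41 wt% O.
40.81% − 31.41% gives a difference of 9.40 percentage points.

9.40 percentage points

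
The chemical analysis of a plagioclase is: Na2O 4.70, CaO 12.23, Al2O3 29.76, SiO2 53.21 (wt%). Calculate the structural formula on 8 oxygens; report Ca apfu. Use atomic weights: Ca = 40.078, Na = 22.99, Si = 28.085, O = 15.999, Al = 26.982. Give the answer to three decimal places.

0.593 Ca apfu

Na2O: 4.70/61.979 = 0.07583 mol → 0.15166 mol Na, 0.07583 mol O.
CaO: 12.23/56.077 = 0.21809 mol → 0.21809 mol Ca, 0.21809 mol O.
Al2O3: 29.76/101.961 = 0.29188 mol → 0.58376 mol Al, 0.87564 mol O.
SiO2: 53.21/60.083 = 0.88561 mol → 0.88561 mol Si, 1.77122 mol O.
Total oxygen = 2.94078 mol. Normalization factor = 8/2.94078 = 2.72037.
Ca per 8 O = 0.21809 × 2.72037 = 0.593.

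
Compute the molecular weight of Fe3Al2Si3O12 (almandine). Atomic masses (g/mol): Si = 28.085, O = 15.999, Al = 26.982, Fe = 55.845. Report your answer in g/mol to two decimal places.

Fe: 3 × 55.845 = 167.5350
Al: 2 × 26.982 = 53.9640
Si: 3 × 28.085 = 84.2550
O: 12 × 15.999 = 191.9880
Summing the contributions gives the formula mass.

497.74 g/mol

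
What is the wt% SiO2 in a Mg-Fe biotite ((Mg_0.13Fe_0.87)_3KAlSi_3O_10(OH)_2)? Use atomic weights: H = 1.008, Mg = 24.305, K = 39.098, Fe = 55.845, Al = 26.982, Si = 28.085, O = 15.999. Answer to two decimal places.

36.08 wt%

Formula mass = 499.573 g/mol.
3 Si → 3.0000 mol SiO2 per formula unit; M(SiO2) = 60.083, so SiO2 mass = 180.249 g.
180.249/499.573 × 100 = 36.08 wt%.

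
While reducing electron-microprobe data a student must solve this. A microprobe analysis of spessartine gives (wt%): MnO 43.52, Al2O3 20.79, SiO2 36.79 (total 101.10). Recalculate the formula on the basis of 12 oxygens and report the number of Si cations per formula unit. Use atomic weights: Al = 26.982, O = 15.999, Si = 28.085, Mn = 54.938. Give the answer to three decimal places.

2.999 Si apfu

MnO: 43.52/70.937 = 0.61350 mol → 0.61350 mol Mn, 0.61350 mol O.
Al2O3: 20.79/101.961 = 0.20390 mol → 0.40780 mol Al, 0.61170 mol O.
SiO2: 36.79/60.083 = 0.61232 mol → 0.61232 mol Si, 1.22464 mol O.
Total oxygen = 2.44984 mol. Normalization factor = 12/2.44984 = 4.89828.
Si per 12 O = 0.61232 × 4.89828 = 2.999.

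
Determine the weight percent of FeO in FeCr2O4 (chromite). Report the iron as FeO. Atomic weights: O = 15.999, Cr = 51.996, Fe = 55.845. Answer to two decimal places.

32.10 wt%

Formula mass = 223.833 g/mol.
1 Fe → 1.0000 mol FeO per formula unit; M(FeO) = 71.844, so FeO mass = 71.844 g.
71.844/223.833 × 100 = 32.10 wt%.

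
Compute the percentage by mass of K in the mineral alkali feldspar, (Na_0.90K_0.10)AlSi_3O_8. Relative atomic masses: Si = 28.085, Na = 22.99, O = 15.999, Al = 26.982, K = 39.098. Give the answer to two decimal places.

Molar mass of (Na_0.90K_0.10)AlSi_3O_8: 0.90*22.99 + 0.10*39.098 + 1*26.982 + 3*28.085 + 8*15.999 = 263.830 g/mol.
Mass of K per formula unit: 0.10 × 39.098 = 3.910 g.
Weight fraction K = 3.910 / 263.830 = 0.0148.

1.48 mass %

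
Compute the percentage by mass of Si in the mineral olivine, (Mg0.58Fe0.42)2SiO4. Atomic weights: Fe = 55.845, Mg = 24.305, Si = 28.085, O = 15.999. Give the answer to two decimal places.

M((Mg0.58Fe0.42)2SiO4) = 167.185 g/mol.
Si contributes 1 × 28.085 = 28.085 g per mole.
28.085/167.185 = 0.1680 → 16.80%.

16.80 weight percent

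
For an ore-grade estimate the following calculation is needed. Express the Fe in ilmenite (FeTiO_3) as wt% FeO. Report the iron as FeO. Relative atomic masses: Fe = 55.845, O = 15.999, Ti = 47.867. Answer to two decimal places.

M(FeTiO_3) = 151.709 g/mol; M(FeO) = 71.844 g/mol.
Moles FeO per formula unit = 1 Fe ÷ 1 = 1.0000.
FeO fraction = (1.0000 × 71.844) / 151.709 = 71.844/151.709 = 0.4736.

47.36 wt%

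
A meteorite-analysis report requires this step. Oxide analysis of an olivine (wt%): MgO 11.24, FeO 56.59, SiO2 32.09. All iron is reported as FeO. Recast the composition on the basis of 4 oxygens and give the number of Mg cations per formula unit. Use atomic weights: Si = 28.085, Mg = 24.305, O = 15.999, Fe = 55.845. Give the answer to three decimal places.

11.24 wt% MgO ÷ 40.304 g/mol = 0.27888 mol, giving 0.27888 Mg and 0.27888 O.
56.59 wt% FeO ÷ 71.844 g/mol = 0.78768 mol, giving 0.78768 Fe and 0.78768 O.
32.09 wt% SiO2 ÷ 60.083 g/mol = 0.53409 mol, giving 0.53409 Si and 1.06818 O.
Oxygen sums to 2.13474; scaling by 4/2.13474 = 1.87376 puts the formula on 4 O.
Mg: 0.27888 × 1.87376 = 0.523 atoms per formula unit.

0.523 Mg apfu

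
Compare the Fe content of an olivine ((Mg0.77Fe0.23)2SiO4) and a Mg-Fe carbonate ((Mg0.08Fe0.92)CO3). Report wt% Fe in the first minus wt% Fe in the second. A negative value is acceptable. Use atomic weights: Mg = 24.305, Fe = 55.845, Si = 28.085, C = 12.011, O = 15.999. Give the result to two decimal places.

M((Mg0.77Fe0.23)2SiO4) = 155.199 g/mol, so wt% Fe = 25.689/155.199 × 100 = 16.55%.
M((Mg0.08Fe0.92)CO3) = 113.330 g/mol, so wt% Fe = 51.377/113.330 × 100 = 45.33%.
16.55 − 45.33 = -28.78 pp.

-28.78 percentage points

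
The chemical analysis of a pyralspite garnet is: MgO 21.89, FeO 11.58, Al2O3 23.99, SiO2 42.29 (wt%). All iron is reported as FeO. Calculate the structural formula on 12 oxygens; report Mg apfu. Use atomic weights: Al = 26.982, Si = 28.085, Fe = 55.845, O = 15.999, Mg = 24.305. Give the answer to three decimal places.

2.313 Mg apfu

MgO (M=40.304): mol = 0.54312; Mg = 0.54312, O = 0.54312.
FeO (M=71.844): mol = 0.16118; Fe = 0.16118, O = 0.16118.
Al2O3 (M=101.961): mol = 0.23529; Al = 0.47058, O = 0.70587.
SiO2 (M=60.083): mol = 0.70386; Si = 0.70386, O = 1.40772.
ΣO = 2.81789; factor = 12/ΣO = 4.25851.
Mg apfu = 0.54312 × 4.25851 = 2.313.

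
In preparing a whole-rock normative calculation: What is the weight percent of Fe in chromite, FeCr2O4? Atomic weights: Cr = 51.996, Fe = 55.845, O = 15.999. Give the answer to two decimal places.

24.95 wt%

M(FeCr2O4) = 223.833 g/mol.
Fe contributes 1 × 55.845 = 55.845 g per mole.
55.845/223.833 = 0.2495 → 24.95%.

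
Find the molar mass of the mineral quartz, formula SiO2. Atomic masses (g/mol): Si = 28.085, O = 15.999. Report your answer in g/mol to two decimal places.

60.08 g/mol

M = 1·28.085 + 2·15.999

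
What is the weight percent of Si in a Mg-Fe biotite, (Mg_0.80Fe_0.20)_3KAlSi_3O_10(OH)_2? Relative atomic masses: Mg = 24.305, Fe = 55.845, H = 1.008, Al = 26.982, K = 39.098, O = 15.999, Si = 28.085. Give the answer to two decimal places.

M((Mg_0.80Fe_0.20)_3KAlSi_3O_10(OH)_2) = 436.178 g/mol.
Si contributes 3 × 28.085 = 84.255 g per mole.
84.255/436.178 = 0.1932 → 19.32%.

19.32 wt%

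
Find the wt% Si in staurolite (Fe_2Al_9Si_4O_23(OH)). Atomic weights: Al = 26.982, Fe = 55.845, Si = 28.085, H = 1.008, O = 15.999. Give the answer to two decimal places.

Formula mass = 2×55.845 + 9×26.982 + 4×28.085 + 24×15.999 + 1×1.008 = 851.852 g/mol, of which 112.340 g is Si.
So Si makes up 112.340/851.852 = 0.1319 of the mass, i.e. 13.19%.

13.19 wt%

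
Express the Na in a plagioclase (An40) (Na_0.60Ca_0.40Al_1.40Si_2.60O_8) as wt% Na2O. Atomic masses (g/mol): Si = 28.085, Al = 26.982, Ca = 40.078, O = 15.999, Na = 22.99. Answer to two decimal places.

6.92 wt%

M(Na_0.60Ca_0.40Al_1.40Si_2.60O_8) = 268.613 g/mol; M(Na2O) = 61.979 g/mol.
Moles Na2O per formula unit = 0.60 Na ÷ 2 = 0.3000.
Na2O fraction = (0.3000 × 61.979) / 268.613 = 18.594/268.613 = 0.0692.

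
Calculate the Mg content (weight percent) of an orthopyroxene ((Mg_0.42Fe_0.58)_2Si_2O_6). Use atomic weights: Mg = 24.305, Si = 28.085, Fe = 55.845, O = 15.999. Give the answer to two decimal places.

8.60 weight percent

Molar mass of (Mg_0.42Fe_0.58)_2Si_2O_6: 0.84×24.305 + 1.16×55.845 + 2×28.085 + 6×15.999 = 237.360 g/mol.
Mass of Mg per formula unit: 0.84 × 24.305 = 20.416 g.
Weight fraction Mg = 20.416 / 237.360 = 0.0860.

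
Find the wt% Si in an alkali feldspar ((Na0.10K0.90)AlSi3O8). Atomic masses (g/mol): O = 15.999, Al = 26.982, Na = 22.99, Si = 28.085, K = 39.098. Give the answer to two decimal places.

30.45 mass %

Formula mass = 0.10*22.99 + 0.90*39.098 + 1*26.982 + 3*28.085 + 8*15.999 = 276.716 g/mol, of which 84.255 g is Si.
So Si makes up 84.255/276.716 = 0.3045 of the mass, i.e. 30.45%.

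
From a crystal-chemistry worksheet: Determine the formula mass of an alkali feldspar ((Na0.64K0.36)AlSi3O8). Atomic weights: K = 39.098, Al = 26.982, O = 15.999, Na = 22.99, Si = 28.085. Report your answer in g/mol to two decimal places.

268.02 g/mol

Na: 0.64 × 22.99 = 14.7136
K: 0.36 × 39.098 = 14.0753
Al: 1 × 26.982 = 26.9820
Si: 3 × 28.085 = 84.2550
O: 8 × 15.999 = 127.9920
Summing the contributions gives the formula mass.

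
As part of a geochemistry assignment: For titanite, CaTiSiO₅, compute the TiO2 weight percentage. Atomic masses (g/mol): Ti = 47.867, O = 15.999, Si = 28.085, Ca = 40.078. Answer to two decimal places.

M(CaTiSiO₅) = 196.025 g/mol; M(TiO2) = 79.865 g/mol.
Moles TiO2 per formula unit = 1 Ti ÷ 1 = 1.0000.
TiO2 fraction = (1.0000 × 79.865) / 196.025 = 79.865/196.025 = 0.4074.

40.74 wt%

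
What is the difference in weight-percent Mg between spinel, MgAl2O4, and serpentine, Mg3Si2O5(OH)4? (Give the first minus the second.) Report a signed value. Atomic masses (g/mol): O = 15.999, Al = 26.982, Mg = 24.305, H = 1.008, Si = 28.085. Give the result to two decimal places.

M(MgAl2O4) = 142.265 g/mol, so wt% Mg = 24.305/142.265 × 100 = 17.08%.
M(Mg3Si2O5(OH)4) = 277.108 g/mol, so wt% Mg = 72.915/277.108 × 100 = 26.31%.
17.08 − 26.31 = -9.23 pp.

-9.23 percentage points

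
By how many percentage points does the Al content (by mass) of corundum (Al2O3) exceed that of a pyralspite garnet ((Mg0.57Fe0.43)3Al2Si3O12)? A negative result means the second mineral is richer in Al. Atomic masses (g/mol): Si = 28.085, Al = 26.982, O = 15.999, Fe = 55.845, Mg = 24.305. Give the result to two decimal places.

First mineral: 53.964 g Al in 101.961 g formula = 52.93 wt% Al.
Second mineral: 53.964 g Al in 443.809 g formula = 12.16 wt% Al.
52.93% − 12.16% gives a difference of 40.77 percentage points.

40.77 percentage points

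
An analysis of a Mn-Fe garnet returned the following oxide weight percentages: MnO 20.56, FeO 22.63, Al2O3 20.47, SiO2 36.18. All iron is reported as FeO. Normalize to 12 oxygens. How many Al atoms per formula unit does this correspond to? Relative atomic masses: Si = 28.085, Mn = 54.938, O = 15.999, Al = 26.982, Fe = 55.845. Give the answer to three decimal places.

20.56 wt% MnO ÷ 70.937 g/mol = 0.28983 mol, giving 0.28983 Mn and 0.28983 O.
22.63 wt% FeO ÷ 71.844 g/mol = 0.31499 mol, giving 0.31499 Fe and 0.31499 O.
20.47 wt% Al2O3 ÷ 101.961 g/mol = 0.20076 mol, giving 0.40152 Al and 0.60228 O.
36.18 wt% SiO2 ÷ 60.083 g/mol = 0.60217 mol, giving 0.60217 Si and 1.20434 O.
Oxygen sums to 2.41144; scaling by 12/2.41144 = 4.97628 puts the formula on 12 O.
Al: 0.40152 × 4.97628 = 1.998 atoms per formula unit.

1.998 Al apfu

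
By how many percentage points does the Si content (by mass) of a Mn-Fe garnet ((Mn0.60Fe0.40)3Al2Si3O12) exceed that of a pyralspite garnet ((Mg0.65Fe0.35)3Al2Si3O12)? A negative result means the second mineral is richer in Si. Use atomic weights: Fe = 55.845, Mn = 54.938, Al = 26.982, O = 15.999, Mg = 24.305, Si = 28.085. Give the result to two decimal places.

-2.33 percentage points

M((Mn0.60Fe0.40)3Al2Si3O12) = 496.109 g/mol, so wt% Si = 84.255/496.109 × 100 = 16.98%.
M((Mg0.65Fe0.35)3Al2Si3O12) = 436.239 g/mol, so wt% Si = 84.255/436.239 × 100 = 19.31%.
16.98 − 19.31 = -2.33 pp.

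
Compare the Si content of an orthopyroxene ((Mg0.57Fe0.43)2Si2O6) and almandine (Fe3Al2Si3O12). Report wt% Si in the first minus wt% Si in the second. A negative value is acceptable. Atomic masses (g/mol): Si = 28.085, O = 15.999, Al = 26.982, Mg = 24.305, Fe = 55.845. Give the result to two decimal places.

First mineral: 56.170 g Si in 227.898 g formula = 24.65 wt% Si.
Second mineral: 84.255 g Si in 497.742 g formula = 16.93 wt% Si.
24.65% − 16.93% gives a difference of 7.72 percentage points.

7.72 percentage points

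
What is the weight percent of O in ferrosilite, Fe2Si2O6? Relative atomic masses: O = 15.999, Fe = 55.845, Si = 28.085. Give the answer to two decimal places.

36.38 wt%

Molar mass of Fe2Si2O6: 2·55.845 + 2·28.085 + 6·15.999 = 263.854 g/mol.
Mass of O per formula unit: 6 × 15.999 = 95.994 g.
Weight fraction O = 95.994 / 263.854 = 0.3638.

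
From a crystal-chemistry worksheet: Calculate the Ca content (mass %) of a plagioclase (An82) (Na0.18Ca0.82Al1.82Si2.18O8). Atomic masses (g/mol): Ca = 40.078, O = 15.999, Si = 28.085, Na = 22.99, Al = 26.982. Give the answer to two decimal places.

11.94 mass %

Formula mass = 0.18·22.99 + 0.82·40.078 + 1.82·26.982 + 2.18·28.085 + 8·15.999 = 275.327 g/mol, of which 32.864 g is Ca.
So Ca makes up 32.864/275.327 = 0.1194 of the mass, i.e. 11.94%.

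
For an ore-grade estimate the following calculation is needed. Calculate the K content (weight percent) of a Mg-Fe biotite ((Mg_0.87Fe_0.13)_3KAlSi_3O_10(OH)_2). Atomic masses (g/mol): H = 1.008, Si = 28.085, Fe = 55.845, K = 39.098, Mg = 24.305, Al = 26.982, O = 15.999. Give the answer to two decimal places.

Formula mass = 2.61×24.305 + 0.39×55.845 + 1×39.098 + 1×26.982 + 3×28.085 + 12×15.999 + 2×1.008 = 429.555 g/mol, of which 39.098 g is K.
So K makes up 39.098/429.555 = 0.0910 of the mass, i.e. 9.10%.

9.10 weight percent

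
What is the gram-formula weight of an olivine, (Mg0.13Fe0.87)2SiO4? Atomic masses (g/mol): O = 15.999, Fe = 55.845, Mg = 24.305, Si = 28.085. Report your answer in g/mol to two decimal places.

195.57 g/mol

Mg: 0.26 × 24.305 = 6.3193
Fe: 1.74 × 55.845 = 97.1703
Si: 1 × 28.085 = 28.0850
O: 4 × 15.999 = 63.9960
Summing the contributions gives the formula mass.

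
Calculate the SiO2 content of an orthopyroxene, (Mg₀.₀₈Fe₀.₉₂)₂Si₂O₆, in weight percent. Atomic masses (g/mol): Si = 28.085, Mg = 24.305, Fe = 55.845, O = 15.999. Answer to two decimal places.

Molar mass of (Mg₀.₀₈Fe₀.₉₂)₂Si₂O₆ = 0.16×24.305 + 1.84×55.845 + 2×28.085 + 6×15.999 = 258.808 g/mol.
Each formula unit contains 2 Si, equivalent to 2/1 = 2.0000 mol SiO2.
M(SiO2) = 1×28.085 + 2×15.999 = 60.083 g/mol.
Mass of SiO2 per formula unit = 2.0000 × 60.083 = 120.166 g.
SiO2 wt% = 120.166 / 258.808 × 100 = 46.43%.

46.43 wt%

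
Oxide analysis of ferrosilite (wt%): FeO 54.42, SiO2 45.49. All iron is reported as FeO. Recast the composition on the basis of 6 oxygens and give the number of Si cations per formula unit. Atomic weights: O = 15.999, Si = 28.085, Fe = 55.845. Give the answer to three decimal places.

2.000 Si apfu

FeO: 54.42/71.844 = 0.75747 mol → 0.75747 mol Fe, 0.75747 mol O.
SiO2: 45.49/60.083 = 0.75712 mol → 0.75712 mol Si, 1.51424 mol O.
Total oxygen = 2.27171 mol. Normalization factor = 6/2.27171 = 2.64118.
Si per 6 O = 0.75712 × 2.64118 = 2.000.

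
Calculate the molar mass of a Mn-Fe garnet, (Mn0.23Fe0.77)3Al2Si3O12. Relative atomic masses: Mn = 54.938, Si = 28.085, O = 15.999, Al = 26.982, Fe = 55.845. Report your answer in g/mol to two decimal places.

M = 0.69(54.938) + 2.31(55.845) + 2(26.982) + 3(28.085) + 12(15.999)

497.12 g/mol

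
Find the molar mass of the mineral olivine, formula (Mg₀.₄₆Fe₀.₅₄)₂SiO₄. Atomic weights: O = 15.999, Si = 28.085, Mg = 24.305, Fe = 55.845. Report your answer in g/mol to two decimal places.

M = 0.92·24.305 + 1.08·55.845 + 1·28.085 + 4·15.999

174.75 g/mol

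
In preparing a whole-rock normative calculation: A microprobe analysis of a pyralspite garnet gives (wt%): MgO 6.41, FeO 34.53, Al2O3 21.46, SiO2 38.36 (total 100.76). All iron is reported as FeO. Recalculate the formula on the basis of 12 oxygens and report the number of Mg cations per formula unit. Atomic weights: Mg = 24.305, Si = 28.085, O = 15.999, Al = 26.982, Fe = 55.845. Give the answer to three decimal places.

6.41 wt% MgO ÷ 40.304 g/mol = 0.15904 mol, giving 0.15904 Mg and 0.15904 O.
34.53 wt% FeO ÷ 71.844 g/mol = 0.48062 mol, giving 0.48062 Fe and 0.48062 O.
21.46 wt% Al2O3 ÷ 101.961 g/mol = 0.21047 mol, giving 0.42094 Al and 0.63141 O.
38.36 wt% SiO2 ÷ 60.083 g/mol = 0.63845 mol, giving 0.63845 Si and 1.27690 O.
Oxygen sums to 2.54797; scaling by 12/2.54797 = 4.70963 puts the formula on 12 O.
Mg: 0.15904 × 4.70963 = 0.749 atoms per formula unit.

0.749 Mg apfu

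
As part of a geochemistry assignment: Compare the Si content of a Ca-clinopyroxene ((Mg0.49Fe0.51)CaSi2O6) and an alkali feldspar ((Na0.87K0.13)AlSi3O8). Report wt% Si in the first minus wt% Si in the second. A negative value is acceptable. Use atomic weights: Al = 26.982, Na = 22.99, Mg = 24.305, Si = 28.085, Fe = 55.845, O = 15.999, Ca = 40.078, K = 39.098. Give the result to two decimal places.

M((Mg0.49Fe0.51)CaSi2O6) = 232.632 g/mol, so wt% Si = 56.170/232.632 × 100 = 24.15%.
M((Na0.87K0.13)AlSi3O8) = 264.313 g/mol, so wt% Si = 84.255/264.313 × 100 = 31.88%.
24.15 − 31.88 = -7.73 pp.

-7.73 percentage points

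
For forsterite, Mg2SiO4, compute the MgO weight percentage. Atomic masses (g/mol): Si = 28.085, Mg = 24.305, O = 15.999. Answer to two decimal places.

57.29 wt%

M(Mg2SiO4) = 140.691 g/mol; M(MgO) = 40.304 g/mol.
Moles MgO per formula unit = 2 Mg ÷ 1 = 2.0000.
MgO fraction = (2.0000 × 40.304) / 140.691 = 80.608/140.691 = 0.5729.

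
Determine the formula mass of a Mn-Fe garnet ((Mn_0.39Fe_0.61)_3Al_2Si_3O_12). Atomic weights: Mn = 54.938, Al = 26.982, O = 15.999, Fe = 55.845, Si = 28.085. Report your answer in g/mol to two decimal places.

496.68 g/mol

The formula mass is the sum 1.17*54.938 + 1.83*55.845 + 2*26.982 + 3*28.085 + 12*15.999.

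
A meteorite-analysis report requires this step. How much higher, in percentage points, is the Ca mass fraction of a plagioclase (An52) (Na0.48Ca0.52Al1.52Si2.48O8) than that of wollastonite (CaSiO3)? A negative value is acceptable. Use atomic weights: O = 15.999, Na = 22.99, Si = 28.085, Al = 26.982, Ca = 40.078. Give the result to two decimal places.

First mineral: 20.841 g Ca in 270.531 g formula = 7.70 wt% Ca.
Second mineral: 40.078 g Ca in 116.160 g formula = 34.50 wt% Ca.
7.70% − 34.50% gives a difference of -26.80 percentage points.

-26.80 percentage points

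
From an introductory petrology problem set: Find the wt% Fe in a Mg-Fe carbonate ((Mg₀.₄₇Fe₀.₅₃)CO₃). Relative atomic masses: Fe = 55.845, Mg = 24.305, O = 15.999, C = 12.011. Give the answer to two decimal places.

M((Mg₀.₄₇Fe₀.₅₃)CO₃) = 101.029 g/mol.
Fe contributes 0.53 × 55.845 = 29.598 g per mole.
29.598/101.029 = 0.2930 → 29.30%.

29.30 weight percent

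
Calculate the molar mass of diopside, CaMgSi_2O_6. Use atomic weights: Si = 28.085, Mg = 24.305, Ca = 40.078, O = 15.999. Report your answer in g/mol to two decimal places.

Ca: 1 × 40.078 = 40.0780
Mg: 1 × 24.305 = 24.3050
Si: 2 × 28.085 = 56.1700
O: 6 × 15.999 = 95.9940
Summing the contributions gives the formula mass.

216.55 g/mol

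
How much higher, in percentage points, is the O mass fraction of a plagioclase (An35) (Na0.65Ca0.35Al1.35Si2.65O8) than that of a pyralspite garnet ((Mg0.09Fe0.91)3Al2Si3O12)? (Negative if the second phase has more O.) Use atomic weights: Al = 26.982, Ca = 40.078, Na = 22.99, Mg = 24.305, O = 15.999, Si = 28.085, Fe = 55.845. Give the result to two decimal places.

O in Na0.65Ca0.35Al1.35Si2.65O8: molar mass 267.814 g/mol; 8×15.999 = 127.992 g → 47.79 wt%.
O in (Mg0.09Fe0.91)3Al2Si3O12: molar mass 489.226 g/mol; 12×15.999 = 191.988 g → 39.24 wt%.
Difference = 47.79 − 39.24 = 8.55 percentage points.

8.55 percentage points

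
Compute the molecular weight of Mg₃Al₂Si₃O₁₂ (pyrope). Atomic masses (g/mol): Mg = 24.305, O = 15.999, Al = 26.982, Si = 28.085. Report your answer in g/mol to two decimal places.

403.12 g/mol

The formula mass is the sum 3×24.305 + 2×26.982 + 3×28.085 + 12×15.999.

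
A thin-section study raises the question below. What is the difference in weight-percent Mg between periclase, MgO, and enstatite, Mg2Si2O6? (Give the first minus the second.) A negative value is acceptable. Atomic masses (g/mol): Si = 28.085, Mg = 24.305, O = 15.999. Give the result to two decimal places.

36.09 percentage points

First mineral: 24.305 g Mg in 40.304 g formula = 60.30 wt% Mg.
Second mineral: 48.610 g Mg in 200.774 g formula = 24.21 wt% Mg.
60.30% − 24.21% gives a difference of 36.09 percentage points.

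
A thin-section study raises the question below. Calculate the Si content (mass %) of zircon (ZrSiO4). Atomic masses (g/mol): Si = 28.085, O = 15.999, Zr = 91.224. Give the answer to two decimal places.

Formula mass = 1·91.224 + 1·28.085 + 4·15.999 = 183.305 g/mol, of which 28.085 g is Si.
So Si makes up 28.085/183.305 = 0.1532 of the mass, i.e. 15.32%.

15.32 mass %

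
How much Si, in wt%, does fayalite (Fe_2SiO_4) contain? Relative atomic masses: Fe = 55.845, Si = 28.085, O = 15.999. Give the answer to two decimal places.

Molar mass of Fe_2SiO_4: 2·55.845 + 1·28.085 + 4·15.999 = 203.771 g/mol.
Mass of Si per formula unit: 1 × 28.085 = 28.085 g.
Weight fraction Si = 28.085 / 203.771 = 0.1378.

13.78 wt%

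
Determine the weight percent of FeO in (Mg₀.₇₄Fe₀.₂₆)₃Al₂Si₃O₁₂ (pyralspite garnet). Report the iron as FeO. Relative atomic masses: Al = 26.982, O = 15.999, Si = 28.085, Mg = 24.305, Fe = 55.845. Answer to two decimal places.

Formula mass = 427.723 g/mol.
0.78 Fe → 0.7800 mol FeO per formula unit; M(FeO) = 71.844, so FeO mass = 56.038 g.
56.038/427.723 × 100 = 13.10 wt%.

13.10 wt%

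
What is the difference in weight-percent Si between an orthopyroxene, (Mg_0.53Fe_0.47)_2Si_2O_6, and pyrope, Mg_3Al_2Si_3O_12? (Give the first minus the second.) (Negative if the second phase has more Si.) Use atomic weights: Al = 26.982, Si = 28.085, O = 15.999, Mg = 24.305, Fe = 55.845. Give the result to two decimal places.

3.48 percentage points

Si in (Mg_0.53Fe_0.47)_2Si_2O_6: molar mass 230.422 g/mol; 2×28.085 = 56.170 g → 24.38 wt%.
Si in Mg_3Al_2Si_3O_12: molar mass 403.122 g/mol; 3×28.085 = 84.255 g → 20.90 wt%.
Difference = 24.38 − 20.90 = 3.48 percentage points.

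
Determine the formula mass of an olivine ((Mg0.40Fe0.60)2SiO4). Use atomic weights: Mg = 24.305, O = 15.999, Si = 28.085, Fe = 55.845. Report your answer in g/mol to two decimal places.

178.54 g/mol

The formula mass is the sum 0.80·24.305 + 1.20·55.845 + 1·28.085 + 4·15.999.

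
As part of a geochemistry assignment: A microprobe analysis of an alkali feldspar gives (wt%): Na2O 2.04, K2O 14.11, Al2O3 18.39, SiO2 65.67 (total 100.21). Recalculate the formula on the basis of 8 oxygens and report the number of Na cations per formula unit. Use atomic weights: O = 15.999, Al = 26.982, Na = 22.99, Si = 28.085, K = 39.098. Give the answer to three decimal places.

0.181 Na apfu

2.04 wt% Na2O ÷ 61.979 g/mol = 0.03291 mol, giving 0.06582 Na and 0.03291 O.
14.11 wt% K2O ÷ 94.195 g/mol = 0.14980 mol, giving 0.29960 K and 0.14980 O.
18.39 wt% Al2O3 ÷ 101.961 g/mol = 0.18036 mol, giving 0.36072 Al and 0.54108 O.
65.67 wt% SiO2 ÷ 60.083 g/mol = 1.09299 mol, giving 1.09299 Si and 2.18598 O.
Oxygen sums to 2.90977; scaling by 8/2.90977 = 2.74936 puts the formula on 8 O.
Na: 0.06582 × 2.74936 = 0.181 atoms per formula unit.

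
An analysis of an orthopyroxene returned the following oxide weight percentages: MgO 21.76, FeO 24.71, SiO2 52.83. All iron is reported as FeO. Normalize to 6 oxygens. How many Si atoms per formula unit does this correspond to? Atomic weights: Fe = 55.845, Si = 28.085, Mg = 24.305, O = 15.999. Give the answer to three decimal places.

1.997 Si apfu

21.76 wt% MgO ÷ 40.304 g/mol = 0.53990 mol, giving 0.53990 Mg and 0.53990 O.
24.71 wt% FeO ÷ 71.844 g/mol = 0.34394 mol, giving 0.34394 Fe and 0.34394 O.
52.83 wt% SiO2 ÷ 60.083 g/mol = 0.87928 mol, giving 0.87928 Si and 1.75856 O.
Oxygen sums to 2.64240; scaling by 6/2.64240 = 2.27066 puts the formula on 6 O.
Si: 0.87928 × 2.27066 = 1.997 atoms per formula unit.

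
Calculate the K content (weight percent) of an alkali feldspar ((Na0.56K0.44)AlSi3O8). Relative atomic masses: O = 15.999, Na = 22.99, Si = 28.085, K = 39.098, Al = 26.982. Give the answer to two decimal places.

Molar mass of (Na0.56K0.44)AlSi3O8: 0.56*22.99 + 0.44*39.098 + 1*26.982 + 3*28.085 + 8*15.999 = 269.307 g/mol.
Mass of K per formula unit: 0.44 × 39.098 = 17.203 g.
Weight fraction K = 17.203 / 269.307 = 0.0639.

6.39 weight percent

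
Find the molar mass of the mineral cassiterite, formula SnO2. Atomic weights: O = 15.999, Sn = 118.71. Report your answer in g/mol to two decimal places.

150.71 g/mol

M = 1*118.71 + 2*15.999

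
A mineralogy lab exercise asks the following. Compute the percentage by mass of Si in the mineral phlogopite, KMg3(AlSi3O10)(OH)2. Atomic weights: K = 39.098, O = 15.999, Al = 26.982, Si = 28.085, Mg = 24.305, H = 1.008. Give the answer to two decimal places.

M(KMg3(AlSi3O10)(OH)2) = 417.254 g/mol.
Si contributes 3 × 28.085 = 84.255 g per mole.
84.255/417.254 = 0.2019 → 20.19%.

20.19 mass %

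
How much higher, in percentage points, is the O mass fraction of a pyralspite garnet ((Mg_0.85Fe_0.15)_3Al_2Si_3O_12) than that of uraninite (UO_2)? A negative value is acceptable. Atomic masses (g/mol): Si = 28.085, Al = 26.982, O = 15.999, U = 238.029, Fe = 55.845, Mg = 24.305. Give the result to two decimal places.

M((Mg_0.85Fe_0.15)_3Al_2Si_3O_12) = 417.315 g/mol, so wt% O = 191.988/417.315 × 100 = 46.01%.
M(UO_2) = 270.027 g/mol, so wt% O = 31.998/270.027 × 100 = 11.85%.
46.01 − 11.85 = 34.16 pp.

34.16 percentage points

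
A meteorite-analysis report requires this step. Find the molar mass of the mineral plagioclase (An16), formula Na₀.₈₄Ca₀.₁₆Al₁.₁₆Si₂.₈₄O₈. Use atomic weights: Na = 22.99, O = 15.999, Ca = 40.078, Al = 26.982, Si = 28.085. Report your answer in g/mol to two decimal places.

264.78 g/mol

M = 0.84(22.99) + 0.16(40.078) + 1.16(26.982) + 2.84(28.085) + 8(15.999)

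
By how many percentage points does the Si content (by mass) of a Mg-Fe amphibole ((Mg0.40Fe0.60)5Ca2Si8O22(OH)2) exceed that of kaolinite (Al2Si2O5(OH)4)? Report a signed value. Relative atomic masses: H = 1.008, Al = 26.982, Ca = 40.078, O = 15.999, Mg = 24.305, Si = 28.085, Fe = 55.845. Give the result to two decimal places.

First mineral: 224.680 g Si in 906.973 g formula = 24.77 wt% Si.
Second mineral: 56.170 g Si in 258.157 g formula = 21.76 wt% Si.
24.77% − 21.76% gives a difference of 3.01 percentage points.

3.01 percentage points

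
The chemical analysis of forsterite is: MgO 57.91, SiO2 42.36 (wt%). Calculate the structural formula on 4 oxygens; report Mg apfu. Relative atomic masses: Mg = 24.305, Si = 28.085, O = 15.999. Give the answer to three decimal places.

57.91 wt% MgO ÷ 40.304 g/mol = 1.43683 mol, giving 1.43683 Mg and 1.43683 O.
42.36 wt% SiO2 ÷ 60.083 g/mol = 0.70502 mol, giving 0.70502 Si and 1.41004 O.
Oxygen sums to 2.84687; scaling by 4/2.84687 = 1.40505 puts the formula on 4 O.
Mg: 1.43683 × 1.40505 = 2.019 atoms per formula unit.

2.019 Mg apfu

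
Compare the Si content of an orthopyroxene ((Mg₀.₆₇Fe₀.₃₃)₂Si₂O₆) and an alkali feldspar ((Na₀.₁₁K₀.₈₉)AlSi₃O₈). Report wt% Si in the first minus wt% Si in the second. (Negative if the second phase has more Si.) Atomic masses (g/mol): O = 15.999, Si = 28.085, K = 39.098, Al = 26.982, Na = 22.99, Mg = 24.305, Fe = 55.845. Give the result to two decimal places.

M((Mg₀.₆₇Fe₀.₃₃)₂Si₂O₆) = 221.590 g/mol, so wt% Si = 56.170/221.590 × 100 = 25.35%.
M((Na₀.₁₁K₀.₈₉)AlSi₃O₈) = 276.555 g/mol, so wt% Si = 84.255/276.555 × 100 = 30.47%.
25.35 − 30.47 = -5.12 pp.

-5.12 percentage points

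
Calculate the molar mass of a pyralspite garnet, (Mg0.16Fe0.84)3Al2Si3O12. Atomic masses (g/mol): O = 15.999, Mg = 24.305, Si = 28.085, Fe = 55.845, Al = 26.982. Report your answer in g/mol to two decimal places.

482.60 g/mol

Mg: 0.48 × 24.305 = 11.6664
Fe: 2.52 × 55.845 = 140.7294
Al: 2 × 26.982 = 53.9640
Si: 3 × 28.085 = 84.2550
O: 12 × 15.999 = 191.9880
Summing the contributions gives the formula mass.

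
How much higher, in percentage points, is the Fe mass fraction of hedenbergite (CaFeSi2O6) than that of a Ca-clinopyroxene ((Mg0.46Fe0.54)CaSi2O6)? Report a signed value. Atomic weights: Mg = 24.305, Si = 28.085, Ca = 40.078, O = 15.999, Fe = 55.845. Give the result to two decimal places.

Fe in CaFeSi2O6: molar mass 248.087 g/mol; 1×55.845 = 55.845 g → 22.51 wt%.
Fe in (Mg0.46Fe0.54)CaSi2O6: molar mass 233.579 g/mol; 0.54×55.845 = 30.156 g → 12.91 wt%.
Difference = 22.51 − 12.91 = 9.60 percentage points.

9.60 percentage points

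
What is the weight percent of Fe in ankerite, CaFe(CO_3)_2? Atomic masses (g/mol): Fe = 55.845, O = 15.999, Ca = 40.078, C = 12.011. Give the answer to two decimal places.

Formula mass = 1·40.078 + 1·55.845 + 2·12.011 + 6·15.999 = 215.939 g/mol, of which 55.845 g is Fe.
So Fe makes up 55.845/215.939 = 0.2586 of the mass, i.e. 25.86%.

25.86 mass %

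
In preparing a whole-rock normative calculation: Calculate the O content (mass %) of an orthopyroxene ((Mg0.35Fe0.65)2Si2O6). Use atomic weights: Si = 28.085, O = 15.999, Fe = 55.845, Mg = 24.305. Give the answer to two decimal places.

Formula mass = 0.70·24.305 + 1.30·55.845 + 2·28.085 + 6·15.999 = 241.776 g/mol, of which 95.994 g is O.
So O makes up 95.994/241.776 = 0.3970 of the mass, i.e. 39.70%.

39.70 mass %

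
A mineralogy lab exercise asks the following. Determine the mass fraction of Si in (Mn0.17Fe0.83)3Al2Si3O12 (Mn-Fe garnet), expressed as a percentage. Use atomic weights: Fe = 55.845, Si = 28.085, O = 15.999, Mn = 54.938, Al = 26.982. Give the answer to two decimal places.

16.94 weight percent

M((Mn0.17Fe0.83)3Al2Si3O12) = 497.279 g/mol.
Si contributes 3 × 28.085 = 84.255 g per mole.
84.255/497.279 = 0.1694 → 16.94%.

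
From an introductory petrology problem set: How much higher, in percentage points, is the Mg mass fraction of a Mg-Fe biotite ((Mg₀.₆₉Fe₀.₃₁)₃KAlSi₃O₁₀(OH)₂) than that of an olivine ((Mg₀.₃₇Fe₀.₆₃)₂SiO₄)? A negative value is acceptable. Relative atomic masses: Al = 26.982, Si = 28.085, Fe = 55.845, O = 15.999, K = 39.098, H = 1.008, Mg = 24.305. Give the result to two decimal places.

First mineral: 50.311 g Mg in 446.586 g formula = 11.27 wt% Mg.
Second mineral: 17.986 g Mg in 180.431 g formula = 9.97 wt% Mg.
11.27% − 9.97% gives a difference of 1.30 percentage points.

1.30 percentage points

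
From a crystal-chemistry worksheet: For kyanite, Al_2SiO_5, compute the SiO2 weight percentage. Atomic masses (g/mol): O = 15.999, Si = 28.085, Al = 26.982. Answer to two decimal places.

Formula mass = 162.044 g/mol.
1 Si → 1.0000 mol SiO2 per formula unit; M(SiO2) = 60.083, so SiO2 mass = 60.083 g.
60.083/162.044 × 100 = 37.08 wt%.

37.08 wt%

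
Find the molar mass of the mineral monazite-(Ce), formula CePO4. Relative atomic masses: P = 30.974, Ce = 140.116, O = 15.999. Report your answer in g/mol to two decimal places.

The formula mass is the sum 1*140.116 + 1*30.974 + 4*15.999.

235.09 g/mol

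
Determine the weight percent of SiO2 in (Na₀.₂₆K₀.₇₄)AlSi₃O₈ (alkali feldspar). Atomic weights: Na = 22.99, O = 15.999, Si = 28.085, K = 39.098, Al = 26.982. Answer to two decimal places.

Molar mass of (Na₀.₂₆K₀.₇₄)AlSi₃O₈ = 0.26×22.99 + 0.74×39.098 + 1×26.982 + 3×28.085 + 8×15.999 = 274.139 g/mol.
Each formula unit contains 3 Si, equivalent to 3/1 = 3.0000 mol SiO2.
M(SiO2) = 1×28.085 + 2×15.999 = 60.083 g/mol.
Mass of SiO2 per formula unit = 3.0000 × 60.083 = 180.249 g.
SiO2 wt% = 180.249 / 274.139 × 100 = 65.75%.

65.75 wt%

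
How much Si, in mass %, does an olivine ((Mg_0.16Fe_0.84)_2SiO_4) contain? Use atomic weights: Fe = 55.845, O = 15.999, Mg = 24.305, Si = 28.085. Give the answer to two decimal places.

Molar mass of (Mg_0.16Fe_0.84)_2SiO_4: 0.32*24.305 + 1.68*55.845 + 1*28.085 + 4*15.999 = 193.678 g/mol.
Mass of Si per formula unit: 1 × 28.085 = 28.085 g.
Weight fraction Si = 28.085 / 193.678 = 0.1450.

14.50 mass %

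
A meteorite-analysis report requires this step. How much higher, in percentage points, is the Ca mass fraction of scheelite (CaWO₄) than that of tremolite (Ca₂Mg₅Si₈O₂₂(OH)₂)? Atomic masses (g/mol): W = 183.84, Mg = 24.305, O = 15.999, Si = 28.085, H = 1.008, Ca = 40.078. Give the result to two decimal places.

4.05 percentage points

M(CaWO₄) = 287.914 g/mol, so wt% Ca = 40.078/287.914 × 100 = 13.92%.
M(Ca₂Mg₅Si₈O₂₂(OH)₂) = 812.353 g/mol, so wt% Ca = 80.156/812.353 × 100 = 9.87%.
13.92 − 9.87 = 4.05 pp.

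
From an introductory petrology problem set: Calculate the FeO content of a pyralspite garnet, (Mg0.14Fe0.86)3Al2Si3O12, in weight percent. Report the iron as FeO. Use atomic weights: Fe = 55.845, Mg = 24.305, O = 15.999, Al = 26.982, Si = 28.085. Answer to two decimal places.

38.26 wt%

M((Mg0.14Fe0.86)3Al2Si3O12) = 484.495 g/mol; M(FeO) = 71.844 g/mol.
Moles FeO per formula unit = 2.58 Fe ÷ 1 = 2.5800.
FeO fraction = (2.5800 × 71.844) / 484.495 = 185.358/484.495 = 0.3826.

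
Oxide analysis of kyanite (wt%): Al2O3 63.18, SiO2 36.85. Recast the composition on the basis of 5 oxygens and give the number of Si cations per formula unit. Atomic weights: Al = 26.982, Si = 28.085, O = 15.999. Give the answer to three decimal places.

Al2O3 (M=101.961): mol = 0.61965; Al = 1.23930, O = 1.85895.
SiO2 (M=60.083): mol = 0.61332; Si = 0.61332, O = 1.22664.
ΣO = 3.08559; factor = 5/ΣO = 1.62044.
Si apfu = 0.61332 × 1.62044 = 0.994.

0.994 Si apfu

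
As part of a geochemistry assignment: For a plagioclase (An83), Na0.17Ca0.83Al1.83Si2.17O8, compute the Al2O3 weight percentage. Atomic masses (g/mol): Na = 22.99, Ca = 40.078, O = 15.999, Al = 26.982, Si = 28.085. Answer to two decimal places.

33.87 wt%

Formula mass = 275.487 g/mol.
1.83 Al → 0.9150 mol Al2O3 per formula unit; M(Al2O3) = 101.961, so Al2O3 mass = 93.294 g.
93.294/275.487 × 100 = 33.87 wt%.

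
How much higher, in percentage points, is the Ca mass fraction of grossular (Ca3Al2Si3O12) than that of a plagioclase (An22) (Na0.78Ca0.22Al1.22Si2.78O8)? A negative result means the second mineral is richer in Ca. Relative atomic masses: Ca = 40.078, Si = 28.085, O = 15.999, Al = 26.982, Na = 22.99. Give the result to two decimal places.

Ca in Ca3Al2Si3O12: molar mass 450.441 g/mol; 3×40.078 = 120.234 g → 26.69 wt%.
Ca in Na0.78Ca0.22Al1.22Si2.78O8: molar mass 265.736 g/mol; 0.22×40.078 = 8.817 g → 3.32 wt%.
Difference = 26.69 − 3.32 = 23.37 percentage points.

23.37 percentage points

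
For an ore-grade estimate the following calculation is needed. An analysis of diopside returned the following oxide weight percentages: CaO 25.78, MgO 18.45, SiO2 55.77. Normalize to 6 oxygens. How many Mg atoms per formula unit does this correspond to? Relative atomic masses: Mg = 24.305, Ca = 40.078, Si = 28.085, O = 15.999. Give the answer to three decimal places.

0.990 Mg apfu

CaO: 25.78/56.077 = 0.45973 mol → 0.45973 mol Ca, 0.45973 mol O.
MgO: 18.45/40.304 = 0.45777 mol → 0.45777 mol Mg, 0.45777 mol O.
SiO2: 55.77/60.083 = 0.92822 mol → 0.92822 mol Si, 1.85644 mol O.
Total oxygen = 2.77394 mol. Normalization factor = 6/2.77394 = 2.16299.
Mg per 6 O = 0.45777 × 2.16299 = 0.990.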